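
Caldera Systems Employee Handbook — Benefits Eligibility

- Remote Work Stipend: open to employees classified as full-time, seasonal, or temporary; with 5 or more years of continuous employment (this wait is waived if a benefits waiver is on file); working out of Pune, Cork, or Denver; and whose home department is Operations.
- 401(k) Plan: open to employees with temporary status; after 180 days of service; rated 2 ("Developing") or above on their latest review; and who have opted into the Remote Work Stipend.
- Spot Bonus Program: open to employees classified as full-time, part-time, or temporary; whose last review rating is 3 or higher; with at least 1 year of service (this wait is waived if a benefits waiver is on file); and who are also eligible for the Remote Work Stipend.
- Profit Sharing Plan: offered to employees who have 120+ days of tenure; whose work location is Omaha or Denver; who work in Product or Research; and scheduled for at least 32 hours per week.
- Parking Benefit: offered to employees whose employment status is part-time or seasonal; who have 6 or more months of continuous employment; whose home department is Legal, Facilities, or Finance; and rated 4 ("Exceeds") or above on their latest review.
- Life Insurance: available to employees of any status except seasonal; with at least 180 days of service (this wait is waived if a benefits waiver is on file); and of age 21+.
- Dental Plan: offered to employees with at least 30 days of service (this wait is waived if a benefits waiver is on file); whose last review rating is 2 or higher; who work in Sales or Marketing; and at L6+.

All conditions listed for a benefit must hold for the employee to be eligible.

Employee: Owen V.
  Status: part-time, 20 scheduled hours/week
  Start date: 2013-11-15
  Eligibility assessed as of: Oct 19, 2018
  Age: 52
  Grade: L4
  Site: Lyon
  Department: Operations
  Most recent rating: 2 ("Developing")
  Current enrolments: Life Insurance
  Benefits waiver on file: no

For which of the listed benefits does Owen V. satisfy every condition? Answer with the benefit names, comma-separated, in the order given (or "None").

Life Insurance

Service from 2013-11-15 to Oct 19, 2018: 1799 days.
Remote Work Stipend — status part-time ✗ (requires full-time, seasonal, or temporary) → not eligible.
401(k) Plan — status part-time ✗ (requires temporary) → not eligible.
Spot Bonus Program — status part-time ✓; rating 2 < 3 ✗ → not eligible.
Profit Sharing Plan — service 1799 days ≥ 120 days ✓; site Lyon ✗ (not Omaha or Denver) → not eligible.
Parking Benefit — status part-time ✓; service 1799 days ≥ 6 months (≈180 days) ✓; dept Operations ✗ → not eligible.
Life Insurance — status part-time ✓ (not excluded); no waiver, service 1799 days ≥ 180 days ✓; age 52 ≥ 21 ✓ → eligible.
Dental Plan — no waiver, service 1799 days ≥ 30 days ✓; rating 2 ≥ 2 ✓; dept Operations ✗ → not eligible.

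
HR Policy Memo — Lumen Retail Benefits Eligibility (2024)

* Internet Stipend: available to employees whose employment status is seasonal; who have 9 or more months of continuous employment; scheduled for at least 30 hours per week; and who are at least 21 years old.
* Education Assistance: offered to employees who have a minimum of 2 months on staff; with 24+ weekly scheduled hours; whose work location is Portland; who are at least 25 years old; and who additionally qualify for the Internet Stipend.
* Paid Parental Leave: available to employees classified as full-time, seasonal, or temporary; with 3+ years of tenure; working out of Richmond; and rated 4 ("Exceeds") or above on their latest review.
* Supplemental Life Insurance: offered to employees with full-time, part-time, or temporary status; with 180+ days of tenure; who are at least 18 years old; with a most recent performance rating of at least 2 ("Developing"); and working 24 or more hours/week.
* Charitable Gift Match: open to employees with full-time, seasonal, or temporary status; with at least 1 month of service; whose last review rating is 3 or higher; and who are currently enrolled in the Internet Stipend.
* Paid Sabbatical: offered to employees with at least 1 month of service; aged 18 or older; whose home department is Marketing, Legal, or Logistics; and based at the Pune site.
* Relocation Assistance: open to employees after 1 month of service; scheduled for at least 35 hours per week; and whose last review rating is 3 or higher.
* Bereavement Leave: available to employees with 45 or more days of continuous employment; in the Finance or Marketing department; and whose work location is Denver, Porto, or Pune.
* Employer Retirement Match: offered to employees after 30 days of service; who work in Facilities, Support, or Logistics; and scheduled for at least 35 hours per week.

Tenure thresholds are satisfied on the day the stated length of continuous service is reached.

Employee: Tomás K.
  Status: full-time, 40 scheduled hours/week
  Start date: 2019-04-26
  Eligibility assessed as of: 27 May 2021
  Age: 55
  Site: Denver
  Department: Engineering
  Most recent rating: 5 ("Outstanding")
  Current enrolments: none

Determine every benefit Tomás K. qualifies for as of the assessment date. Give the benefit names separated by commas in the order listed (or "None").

Supplemental Life Insurance, Relocation Assistance

Service from 2019-04-26 to 27 May 2021: 762 days.
Internet Stipend — status full-time ✗ (requires seasonal) → not eligible.
Education Assistance — service 762 days ≥ 2 months (≈60 days) ✓; 40 hrs/wk ≥ 24 ✓; site Denver ✗ (not Portland) → not eligible.
Paid Parental Leave — status full-time ✓; service 762 days < 3 years (≈1095 days) ✗ → not eligible.
Supplemental Life Insurance — status full-time ✓; service 762 days ≥ 180 days ✓; age 55 ≥ 18 ✓; rating 5 ≥ 2 ✓; 40 hrs/wk ≥ 24 ✓ → eligible.
Charitable Gift Match — status full-time ✓; service 762 days ≥ 1 month (≈30 days) ✓; rating 5 ≥ 3 ✓; not enrolled in Internet Stipend ✗ → not eligible.
Paid Sabbatical — service 762 days ≥ 1 month (≈30 days) ✓; age 55 ≥ 18 ✓; dept Engineering ✗ → not eligible.
Relocation Assistance — service 762 days ≥ 1 month (≈30 days) ✓; 40 hrs/wk ≥ 35 ✓; rating 5 ≥ 3 ✓ → eligible.
Bereavement Leave — service 762 days ≥ 45 days ✓; dept Engineering ✗ → not eligible.
Employer Retirement Match — service 762 days ≥ 30 days ✓; dept Engineering ✗ → not eligible.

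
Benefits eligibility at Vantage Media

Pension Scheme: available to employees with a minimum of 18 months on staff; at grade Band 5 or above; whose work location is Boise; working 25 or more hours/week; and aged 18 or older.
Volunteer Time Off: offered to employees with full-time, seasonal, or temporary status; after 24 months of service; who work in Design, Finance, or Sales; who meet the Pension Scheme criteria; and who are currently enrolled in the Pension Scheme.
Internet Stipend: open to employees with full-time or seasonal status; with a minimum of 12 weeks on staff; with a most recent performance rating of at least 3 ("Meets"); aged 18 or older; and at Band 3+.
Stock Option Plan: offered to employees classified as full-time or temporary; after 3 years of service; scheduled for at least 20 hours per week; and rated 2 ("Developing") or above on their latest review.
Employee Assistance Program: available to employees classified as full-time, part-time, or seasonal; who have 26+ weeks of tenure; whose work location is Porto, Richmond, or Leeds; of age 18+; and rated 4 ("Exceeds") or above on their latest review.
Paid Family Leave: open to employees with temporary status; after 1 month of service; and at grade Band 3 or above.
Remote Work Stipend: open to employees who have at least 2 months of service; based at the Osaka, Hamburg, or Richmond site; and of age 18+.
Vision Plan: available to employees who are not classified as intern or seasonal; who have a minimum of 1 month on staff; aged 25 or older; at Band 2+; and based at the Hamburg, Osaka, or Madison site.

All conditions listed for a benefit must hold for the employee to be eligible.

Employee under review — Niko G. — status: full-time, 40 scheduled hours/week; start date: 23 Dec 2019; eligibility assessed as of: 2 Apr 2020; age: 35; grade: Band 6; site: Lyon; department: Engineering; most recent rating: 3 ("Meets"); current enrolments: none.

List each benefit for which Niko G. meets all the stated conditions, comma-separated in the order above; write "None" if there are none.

Internet Stipend

Service from 23 Dec 2019 to 2 Apr 2020: 101 days.
Pension Scheme — service 101 days < 18 months (≈540 days) ✗ → not eligible.
Volunteer Time Off — status full-time ✓; service 101 days < 24 months (≈720 days) ✗ → not eligible.
Internet Stipend — status full-time ✓; service 101 days ≥ 12 weeks (≈84 days) ✓; rating 3 ≥ 3 ✓; age 35 ≥ 18 ✓; grade Band 6 ≥ Band 3 ✓ → eligible.
Stock Option Plan — status full-time ✓; service 101 days < 3 years (≈1095 days) ✗ → not eligible.
Employee Assistance Program — status full-time ✓; service 101 days < 26 weeks (≈182 days) ✗ → not eligible.
Paid Family Leave — status full-time ✗ (requires temporary) → not eligible.
Remote Work Stipend — service 101 days ≥ 2 months (≈60 days) ✓; site Lyon ✗ (not Osaka, Hamburg, or Richmond) → not eligible.
Vision Plan — status full-time ✓ (not excluded); service 101 days ≥ 1 month (≈30 days) ✓; age 35 ≥ 25 ✓; grade Band 6 ≥ Band 2 ✓; site Lyon ✗ (not Hamburg, Osaka, or Madison) → not eligible.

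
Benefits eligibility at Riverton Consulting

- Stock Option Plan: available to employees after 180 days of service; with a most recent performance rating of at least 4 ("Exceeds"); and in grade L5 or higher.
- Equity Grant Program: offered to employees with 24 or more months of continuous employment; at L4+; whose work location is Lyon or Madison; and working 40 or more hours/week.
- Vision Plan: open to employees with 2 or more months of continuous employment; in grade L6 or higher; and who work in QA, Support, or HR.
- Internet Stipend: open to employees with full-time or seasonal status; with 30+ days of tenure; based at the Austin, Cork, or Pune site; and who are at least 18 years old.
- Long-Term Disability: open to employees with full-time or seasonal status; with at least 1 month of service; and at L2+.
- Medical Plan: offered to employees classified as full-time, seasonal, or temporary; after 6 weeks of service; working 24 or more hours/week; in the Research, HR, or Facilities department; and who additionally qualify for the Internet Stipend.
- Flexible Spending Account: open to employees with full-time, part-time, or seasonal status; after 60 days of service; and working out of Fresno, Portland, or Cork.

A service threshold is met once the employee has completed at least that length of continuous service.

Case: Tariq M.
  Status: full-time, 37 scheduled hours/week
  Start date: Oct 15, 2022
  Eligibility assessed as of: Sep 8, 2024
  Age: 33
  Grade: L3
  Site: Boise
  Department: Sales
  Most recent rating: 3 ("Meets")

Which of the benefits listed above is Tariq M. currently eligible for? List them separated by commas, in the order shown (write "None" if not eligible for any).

Service from Oct 15, 2022 to Sep 8, 2024: 694 days.
Stock Option Plan — service 694 days ≥ 180 days ✓; rating 3 < 4 ✗ → not eligible.
Equity Grant Program — service 694 days < 24 months (≈720 days) ✗ → not eligible.
Vision Plan — service 694 days ≥ 2 months (≈60 days) ✓; grade L3 < L6 ✗ → not eligible.
Internet Stipend — status full-time ✓; service 694 days ≥ 30 days ✓; site Boise ✗ (not Austin, Cork, or Pune) → not eligible.
Long-Term Disability — status full-time ✓; service 694 days ≥ 1 month (≈30 days) ✓; grade L3 ≥ L2 ✓ → eligible.
Medical Plan — status full-time ✓; service 694 days ≥ 6 weeks (≈42 days) ✓; 37 hrs/wk ≥ 24 ✓; dept Sales ✗ → not eligible.
Flexible Spending Account — status full-time ✓; service 694 days ≥ 60 days ✓; site Boise ✗ (not Fresno, Portland, or Cork) → not eligible.

Long-Term Disability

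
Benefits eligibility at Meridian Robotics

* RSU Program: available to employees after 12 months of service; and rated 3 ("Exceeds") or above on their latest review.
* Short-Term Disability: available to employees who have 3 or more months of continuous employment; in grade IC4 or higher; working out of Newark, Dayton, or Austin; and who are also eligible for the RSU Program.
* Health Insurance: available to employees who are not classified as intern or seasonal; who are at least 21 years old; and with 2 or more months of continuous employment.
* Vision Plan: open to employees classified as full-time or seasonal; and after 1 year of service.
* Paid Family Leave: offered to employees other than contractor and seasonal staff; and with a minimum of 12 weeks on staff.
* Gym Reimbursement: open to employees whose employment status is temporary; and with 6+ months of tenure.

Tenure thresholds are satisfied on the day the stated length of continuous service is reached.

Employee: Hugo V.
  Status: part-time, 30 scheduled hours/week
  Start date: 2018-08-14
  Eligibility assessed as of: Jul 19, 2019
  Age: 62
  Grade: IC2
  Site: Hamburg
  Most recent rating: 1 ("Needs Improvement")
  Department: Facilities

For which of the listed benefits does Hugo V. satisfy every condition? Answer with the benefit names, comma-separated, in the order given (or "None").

Health Insurance, Paid Family Leave

Service from 2018-08-14 to Jul 19, 2019: 339 days.
RSU Program — service 339 days < 12 months (≈360 days) ✗ → not eligible.
Short-Term Disability — service 339 days ≥ 3 months (≈90 days) ✓; grade IC2 < IC4 ✗ → not eligible.
Health Insurance — status part-time ✓ (not excluded); age 62 ≥ 21 ✓; service 339 days ≥ 2 months (≈60 days) ✓ → eligible.
Vision Plan — status part-time ✗ (requires full-time or seasonal) → not eligible.
Paid Family Leave — status part-time ✓ (not excluded); service 339 days ≥ 12 weeks (≈84 days) ✓ → eligible.
Gym Reimbursement — status part-time ✗ (requires temporary) → not eligible.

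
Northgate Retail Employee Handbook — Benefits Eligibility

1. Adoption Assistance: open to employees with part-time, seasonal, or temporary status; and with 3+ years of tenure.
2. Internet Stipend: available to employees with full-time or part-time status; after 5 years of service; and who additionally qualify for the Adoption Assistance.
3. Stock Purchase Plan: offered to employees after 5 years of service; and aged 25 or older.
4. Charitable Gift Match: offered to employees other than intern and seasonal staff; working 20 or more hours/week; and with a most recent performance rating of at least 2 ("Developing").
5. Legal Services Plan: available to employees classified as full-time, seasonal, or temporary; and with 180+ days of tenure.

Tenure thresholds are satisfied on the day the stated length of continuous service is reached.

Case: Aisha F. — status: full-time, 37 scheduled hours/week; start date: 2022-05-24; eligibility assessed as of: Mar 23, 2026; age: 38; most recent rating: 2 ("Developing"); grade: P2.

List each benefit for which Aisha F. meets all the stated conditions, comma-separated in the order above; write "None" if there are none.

Charitable Gift Match, Legal Services Plan

Service from 2022-05-24 to Mar 23, 2026: 1399 days.
Adoption Assistance — status full-time ✗ (requires part-time, seasonal, or temporary) → not eligible.
Internet Stipend — status full-time ✓; service 1399 days < 5 years (≈1825 days) ✗ → not eligible.
Stock Purchase Plan — service 1399 days < 5 years (≈1825 days) ✗ → not eligible.
Charitable Gift Match — status full-time ✓ (not excluded); 37 hrs/wk ≥ 20 ✓; rating 2 ≥ 2 ✓ → eligible.
Legal Services Plan — status full-time ✓; service 1399 days ≥ 180 days ✓ → eligible.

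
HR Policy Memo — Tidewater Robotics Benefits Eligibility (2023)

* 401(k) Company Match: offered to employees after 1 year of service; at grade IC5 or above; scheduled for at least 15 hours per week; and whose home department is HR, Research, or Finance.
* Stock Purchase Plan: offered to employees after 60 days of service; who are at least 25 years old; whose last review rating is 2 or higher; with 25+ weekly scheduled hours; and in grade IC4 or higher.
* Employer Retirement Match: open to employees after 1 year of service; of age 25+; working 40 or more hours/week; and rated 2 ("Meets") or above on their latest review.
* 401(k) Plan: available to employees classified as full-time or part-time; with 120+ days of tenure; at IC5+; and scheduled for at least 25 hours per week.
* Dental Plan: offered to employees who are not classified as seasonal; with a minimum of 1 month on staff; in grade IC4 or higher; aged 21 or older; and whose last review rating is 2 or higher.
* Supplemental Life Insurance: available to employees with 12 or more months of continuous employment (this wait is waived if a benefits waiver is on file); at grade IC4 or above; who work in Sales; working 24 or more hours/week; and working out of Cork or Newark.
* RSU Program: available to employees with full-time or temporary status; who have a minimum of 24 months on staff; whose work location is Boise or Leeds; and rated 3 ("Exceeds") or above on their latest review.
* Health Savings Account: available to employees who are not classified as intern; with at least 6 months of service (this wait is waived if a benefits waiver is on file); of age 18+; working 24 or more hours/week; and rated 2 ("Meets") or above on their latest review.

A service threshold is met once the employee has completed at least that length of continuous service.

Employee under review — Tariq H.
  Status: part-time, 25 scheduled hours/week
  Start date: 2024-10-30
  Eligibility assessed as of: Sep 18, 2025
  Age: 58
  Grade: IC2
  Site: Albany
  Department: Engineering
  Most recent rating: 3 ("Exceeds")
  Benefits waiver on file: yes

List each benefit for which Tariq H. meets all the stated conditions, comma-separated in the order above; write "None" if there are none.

Health Savings Account

Service from 2024-10-30 to Sep 18, 2025: 323 days.
401(k) Company Match — service 323 days < 1 year (≈365 days) ✗ → not eligible.
Stock Purchase Plan — service 323 days ≥ 60 days ✓; age 58 ≥ 25 ✓; rating 3 ≥ 2 ✓; 25 hrs/wk ≥ 25 ✓; grade IC2 < IC4 ✗ → not eligible.
Employer Retirement Match — service 323 days < 1 year (≈365 days) ✗ → not eligible.
401(k) Plan — status part-time ✓; service 323 days ≥ 120 days ✓; grade IC2 < IC5 ✗ → not eligible.
Dental Plan — status part-time ✓ (not excluded); service 323 days ≥ 1 month (≈30 days) ✓; grade IC2 < IC4 ✗ → not eligible.
Supplemental Life Insurance — benefits waiver on file ✓; grade IC2 < IC4 ✗ → not eligible.
RSU Program — status part-time ✗ (requires full-time or temporary) → not eligible.
Health Savings Account — status part-time ✓ (not excluded); benefits waiver on file ✓; age 58 ≥ 18 ✓; 25 hrs/wk ≥ 24 ✓; rating 3 ≥ 2 ✓ → eligible.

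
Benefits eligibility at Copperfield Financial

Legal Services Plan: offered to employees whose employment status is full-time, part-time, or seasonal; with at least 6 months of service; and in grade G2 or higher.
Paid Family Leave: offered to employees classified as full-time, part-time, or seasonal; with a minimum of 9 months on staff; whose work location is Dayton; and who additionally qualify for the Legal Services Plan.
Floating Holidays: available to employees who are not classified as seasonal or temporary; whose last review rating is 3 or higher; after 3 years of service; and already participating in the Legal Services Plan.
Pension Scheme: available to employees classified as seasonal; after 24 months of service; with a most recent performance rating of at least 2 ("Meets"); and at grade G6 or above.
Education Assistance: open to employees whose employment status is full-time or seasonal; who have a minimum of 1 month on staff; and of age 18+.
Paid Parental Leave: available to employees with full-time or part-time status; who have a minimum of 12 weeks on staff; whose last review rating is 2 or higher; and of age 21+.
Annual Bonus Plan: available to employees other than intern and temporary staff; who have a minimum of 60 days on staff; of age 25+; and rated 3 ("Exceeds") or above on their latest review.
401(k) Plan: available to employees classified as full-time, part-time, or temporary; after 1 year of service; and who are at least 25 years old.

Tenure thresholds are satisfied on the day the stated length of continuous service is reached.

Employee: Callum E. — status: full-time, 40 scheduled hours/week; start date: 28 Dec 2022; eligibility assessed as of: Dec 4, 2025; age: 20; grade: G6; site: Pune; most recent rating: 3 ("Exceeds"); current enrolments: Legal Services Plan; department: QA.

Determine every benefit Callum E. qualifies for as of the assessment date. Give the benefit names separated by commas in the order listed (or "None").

Legal Services Plan, Education Assistance

Service from 28 Dec 2022 to Dec 4, 2025: 1072 days.
Legal Services Plan — status full-time ✓; service 1072 days ≥ 6 months (≈180 days) ✓; grade G6 ≥ G2 ✓ → eligible.
Paid Family Leave — status full-time ✓; service 1072 days ≥ 9 months (≈270 days) ✓; site Pune ✗ (not Dayton) → not eligible.
Floating Holidays — status full-time ✓ (not excluded); rating 3 ≥ 3 ✓; service 1072 days < 3 years (≈1095 days) ✗ → not eligible.
Pension Scheme — status full-time ✗ (requires seasonal) → not eligible.
Education Assistance — status full-time ✓; service 1072 days ≥ 1 month (≈30 days) ✓; age 20 ≥ 18 ✓ → eligible.
Paid Parental Leave — status full-time ✓; service 1072 days ≥ 12 weeks (≈84 days) ✓; rating 3 ≥ 2 ✓; age 20 < 21 ✗ → not eligible.
Annual Bonus Plan — status full-time ✓ (not excluded); service 1072 days ≥ 60 days ✓; age 20 < 25 ✗ → not eligible.
401(k) Plan — status full-time ✓; service 1072 days ≥ 1 year (≈365 days) ✓; age 20 < 25 ✗ → not eligible.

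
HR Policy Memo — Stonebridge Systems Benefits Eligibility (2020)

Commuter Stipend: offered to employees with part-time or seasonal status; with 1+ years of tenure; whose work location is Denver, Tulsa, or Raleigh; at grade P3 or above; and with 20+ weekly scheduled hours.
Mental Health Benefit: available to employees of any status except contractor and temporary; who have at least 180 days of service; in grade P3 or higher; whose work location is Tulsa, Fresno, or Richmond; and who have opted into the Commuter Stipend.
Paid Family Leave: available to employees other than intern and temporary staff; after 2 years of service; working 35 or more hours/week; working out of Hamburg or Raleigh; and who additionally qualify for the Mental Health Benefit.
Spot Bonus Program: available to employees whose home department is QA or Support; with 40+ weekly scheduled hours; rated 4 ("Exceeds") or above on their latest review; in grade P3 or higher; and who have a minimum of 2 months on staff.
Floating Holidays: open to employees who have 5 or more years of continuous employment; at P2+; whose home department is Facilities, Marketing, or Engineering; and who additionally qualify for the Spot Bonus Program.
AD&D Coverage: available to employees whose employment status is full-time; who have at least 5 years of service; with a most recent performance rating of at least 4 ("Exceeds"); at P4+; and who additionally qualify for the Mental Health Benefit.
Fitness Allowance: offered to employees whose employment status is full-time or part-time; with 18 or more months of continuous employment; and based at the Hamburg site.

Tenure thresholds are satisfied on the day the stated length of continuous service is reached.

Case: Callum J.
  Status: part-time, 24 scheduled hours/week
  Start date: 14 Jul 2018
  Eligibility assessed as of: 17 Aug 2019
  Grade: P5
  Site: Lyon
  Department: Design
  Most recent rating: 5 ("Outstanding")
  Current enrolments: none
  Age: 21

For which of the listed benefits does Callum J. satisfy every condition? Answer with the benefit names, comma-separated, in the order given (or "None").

Service from 14 Jul 2018 to 17 Aug 2019: 399 days.
Commuter Stipend — status part-time ✓; service 399 days ≥ 1 year (≈365 days) ✓; site Lyon ✗ (not Denver, Tulsa, or Raleigh) → not eligible.
Mental Health Benefit — status part-time ✓ (not excluded); service 399 days ≥ 180 days ✓; grade P5 ≥ P3 ✓; site Lyon ✗ (not Tulsa, Fresno, or Richmond) → not eligible.
Paid Family Leave — status part-time ✓ (not excluded); service 399 days < 2 years (≈730 days) ✗ → not eligible.
Spot Bonus Program — dept Design ✗ → not eligible.
Floating Holidays — service 399 days < 5 years (≈1825 days) ✗ → not eligible.
AD&D Coverage — status part-time ✗ (requires full-time) → not eligible.
Fitness Allowance — status part-time ✓; service 399 days < 18 months (≈540 days) ✗ → not eligible.

None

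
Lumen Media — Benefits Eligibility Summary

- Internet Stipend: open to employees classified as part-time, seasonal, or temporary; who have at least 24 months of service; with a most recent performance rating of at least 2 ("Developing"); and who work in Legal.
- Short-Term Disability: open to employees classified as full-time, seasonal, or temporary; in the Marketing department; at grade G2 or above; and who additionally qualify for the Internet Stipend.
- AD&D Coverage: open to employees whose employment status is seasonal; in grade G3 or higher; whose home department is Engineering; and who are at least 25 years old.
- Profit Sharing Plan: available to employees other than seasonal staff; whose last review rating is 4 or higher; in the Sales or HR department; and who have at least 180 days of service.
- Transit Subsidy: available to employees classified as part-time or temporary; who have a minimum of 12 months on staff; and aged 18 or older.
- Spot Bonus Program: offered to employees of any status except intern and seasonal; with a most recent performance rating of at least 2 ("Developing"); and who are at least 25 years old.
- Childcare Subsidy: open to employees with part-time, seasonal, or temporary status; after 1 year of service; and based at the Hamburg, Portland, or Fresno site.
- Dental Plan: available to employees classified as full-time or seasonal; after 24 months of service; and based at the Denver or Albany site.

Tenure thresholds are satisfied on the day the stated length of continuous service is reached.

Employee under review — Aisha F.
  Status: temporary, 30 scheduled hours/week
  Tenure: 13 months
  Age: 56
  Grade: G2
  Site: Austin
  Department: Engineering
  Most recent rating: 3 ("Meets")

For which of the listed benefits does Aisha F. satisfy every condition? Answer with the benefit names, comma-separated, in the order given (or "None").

Transit Subsidy, Spot Bonus Program

Internet Stipend — status temporary ✓; service 13 months < 24 months ✗ → not eligible.
Short-Term Disability — status temporary ✓; dept Engineering ✗ → not eligible.
AD&D Coverage — status temporary ✗ (requires seasonal) → not eligible.
Profit Sharing Plan — status temporary ✓ (not excluded); rating 3 < 4 ✗ → not eligible.
Transit Subsidy — status temporary ✓; service 13 months ≥ 12 months ✓; age 56 ≥ 18 ✓ → eligible.
Spot Bonus Program — status temporary ✓ (not excluded); rating 3 ≥ 2 ✓; age 56 ≥ 25 ✓ → eligible.
Childcare Subsidy — status temporary ✓; service 13 months ≥ 1 year (≈365 days) ✓; site Austin ✗ (not Hamburg, Portland, or Fresno) → not eligible.
Dental Plan — status temporary ✗ (requires full-time or seasonal) → not eligible.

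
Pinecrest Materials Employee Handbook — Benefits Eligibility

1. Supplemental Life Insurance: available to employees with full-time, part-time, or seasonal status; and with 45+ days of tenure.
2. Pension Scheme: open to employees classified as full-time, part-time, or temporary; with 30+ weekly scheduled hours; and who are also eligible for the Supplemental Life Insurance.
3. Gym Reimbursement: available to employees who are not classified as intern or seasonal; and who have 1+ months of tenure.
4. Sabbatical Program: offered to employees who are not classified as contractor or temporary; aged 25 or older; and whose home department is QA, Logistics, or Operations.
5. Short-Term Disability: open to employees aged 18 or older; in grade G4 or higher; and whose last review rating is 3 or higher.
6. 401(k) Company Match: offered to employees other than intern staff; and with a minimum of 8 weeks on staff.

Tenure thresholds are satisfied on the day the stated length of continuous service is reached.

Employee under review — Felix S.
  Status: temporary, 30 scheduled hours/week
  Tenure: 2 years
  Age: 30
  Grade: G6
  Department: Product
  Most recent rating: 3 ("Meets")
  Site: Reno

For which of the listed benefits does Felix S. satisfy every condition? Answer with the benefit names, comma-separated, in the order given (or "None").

Supplemental Life Insurance — status temporary ✗ (requires full-time, part-time, or seasonal) → not eligible.
Pension Scheme — status temporary ✓; 30 hrs/wk ≥ 30 ✓; not eligible for Supplemental Life Insurance ✗ → not eligible.
Gym Reimbursement — status temporary ✓ (not excluded); service 2 years ≥ 1 month (≈30 days) ✓ → eligible.
Sabbatical Program — status temporary ✗ (excluded) → not eligible.
Short-Term Disability — age 30 ≥ 18 ✓; grade G6 ≥ G4 ✓; rating 3 ≥ 3 ✓ → eligible.
401(k) Company Match — status temporary ✓ (not excluded); service 2 years ≥ 8 weeks (≈56 days) ✓ → eligible.

Gym Reimbursement, Short-Term Disability, 401(k) Company Match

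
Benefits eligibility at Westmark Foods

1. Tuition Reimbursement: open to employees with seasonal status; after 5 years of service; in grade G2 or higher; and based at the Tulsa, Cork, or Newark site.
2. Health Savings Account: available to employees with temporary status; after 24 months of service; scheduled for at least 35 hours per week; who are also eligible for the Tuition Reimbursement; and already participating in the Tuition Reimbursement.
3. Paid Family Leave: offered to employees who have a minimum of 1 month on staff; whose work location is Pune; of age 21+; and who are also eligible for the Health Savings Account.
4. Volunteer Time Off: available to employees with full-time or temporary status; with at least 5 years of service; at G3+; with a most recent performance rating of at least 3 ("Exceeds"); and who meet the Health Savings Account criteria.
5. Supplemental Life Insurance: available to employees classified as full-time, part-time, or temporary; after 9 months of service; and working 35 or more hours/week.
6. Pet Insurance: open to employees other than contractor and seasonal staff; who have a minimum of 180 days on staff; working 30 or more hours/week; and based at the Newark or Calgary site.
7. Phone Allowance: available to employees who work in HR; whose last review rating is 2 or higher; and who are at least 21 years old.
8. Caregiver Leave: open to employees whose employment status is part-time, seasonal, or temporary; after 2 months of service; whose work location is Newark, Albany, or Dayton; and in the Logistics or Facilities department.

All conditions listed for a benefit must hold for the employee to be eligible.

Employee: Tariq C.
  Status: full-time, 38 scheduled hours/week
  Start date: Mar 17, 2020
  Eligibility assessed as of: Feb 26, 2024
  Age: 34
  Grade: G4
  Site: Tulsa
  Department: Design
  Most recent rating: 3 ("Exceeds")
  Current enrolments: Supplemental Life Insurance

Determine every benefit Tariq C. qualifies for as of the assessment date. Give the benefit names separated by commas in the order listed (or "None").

Service from Mar 17, 2020 to Feb 26, 2024: 1441 days.
Tuition Reimbursement — status full-time ✗ (requires seasonal) → not eligible.
Health Savings Account — status full-time ✗ (requires temporary) → not eligible.
Paid Family Leave — service 1441 days ≥ 1 month (≈30 days) ✓; site Tulsa ✗ (not Pune) → not eligible.
Volunteer Time Off — status full-time ✓; service 1441 days < 5 years (≈1825 days) ✗ → not eligible.
Supplemental Life Insurance — status full-time ✓; service 1441 days ≥ 9 months (≈270 days) ✓; 38 hrs/wk ≥ 35 ✓ → eligible.
Pet Insurance — status full-time ✓ (not excluded); service 1441 days ≥ 180 days ✓; 38 hrs/wk ≥ 30 ✓; site Tulsa ✗ (not Newark or Calgary) → not eligible.
Phone Allowance — dept Design ✗ → not eligible.
Caregiver Leave — status full-time ✗ (requires part-time, seasonal, or temporary) → not eligible.

Supplemental Life Insurance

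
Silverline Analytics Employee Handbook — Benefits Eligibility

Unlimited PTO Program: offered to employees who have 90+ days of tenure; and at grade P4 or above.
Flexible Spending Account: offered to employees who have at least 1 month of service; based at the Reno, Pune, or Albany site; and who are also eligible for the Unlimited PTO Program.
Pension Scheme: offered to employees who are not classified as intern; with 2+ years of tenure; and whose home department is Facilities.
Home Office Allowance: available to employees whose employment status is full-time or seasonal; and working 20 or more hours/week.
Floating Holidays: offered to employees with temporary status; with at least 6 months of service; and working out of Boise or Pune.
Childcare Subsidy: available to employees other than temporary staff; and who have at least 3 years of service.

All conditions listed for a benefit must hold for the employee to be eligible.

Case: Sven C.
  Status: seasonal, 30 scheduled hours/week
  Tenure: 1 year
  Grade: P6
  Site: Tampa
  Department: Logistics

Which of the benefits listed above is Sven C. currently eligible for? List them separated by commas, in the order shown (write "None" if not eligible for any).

Unlimited PTO Program — service 1 year ≥ 90 days ✓; grade P6 ≥ P4 ✓ → eligible.
Flexible Spending Account — service 1 year ≥ 1 month (≈30 days) ✓; site Tampa ✗ (not Reno, Pune, or Albany) → not eligible.
Pension Scheme — status seasonal ✓ (not excluded); service 1 year < 2 years ✗ → not eligible.
Home Office Allowance — status seasonal ✓; 30 hrs/wk ≥ 20 ✓ → eligible.
Floating Holidays — status seasonal ✗ (requires temporary) → not eligible.
Childcare Subsidy — status seasonal ✓ (not excluded); service 1 year < 3 years ✗ → not eligible.

Unlimited PTO Program, Home Office Allowance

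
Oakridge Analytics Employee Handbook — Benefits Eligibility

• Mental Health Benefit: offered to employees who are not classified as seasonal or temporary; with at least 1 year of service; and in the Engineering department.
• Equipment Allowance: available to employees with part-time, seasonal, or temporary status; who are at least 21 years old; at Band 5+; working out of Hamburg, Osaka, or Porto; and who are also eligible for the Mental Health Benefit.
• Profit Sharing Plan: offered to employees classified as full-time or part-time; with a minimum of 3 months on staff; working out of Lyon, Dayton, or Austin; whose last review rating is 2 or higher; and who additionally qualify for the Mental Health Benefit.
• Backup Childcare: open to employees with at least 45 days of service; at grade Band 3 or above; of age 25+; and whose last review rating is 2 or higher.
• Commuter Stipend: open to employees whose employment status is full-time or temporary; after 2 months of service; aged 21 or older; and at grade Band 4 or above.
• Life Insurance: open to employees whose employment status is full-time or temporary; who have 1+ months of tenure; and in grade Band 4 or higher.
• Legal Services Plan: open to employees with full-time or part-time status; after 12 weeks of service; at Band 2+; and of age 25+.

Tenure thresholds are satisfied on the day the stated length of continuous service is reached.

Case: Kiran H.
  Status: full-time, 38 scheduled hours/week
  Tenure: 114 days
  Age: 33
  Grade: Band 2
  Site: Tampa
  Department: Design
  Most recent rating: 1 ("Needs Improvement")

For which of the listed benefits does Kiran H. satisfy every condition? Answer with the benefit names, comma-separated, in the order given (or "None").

Legal Services Plan

Mental Health Benefit — status full-time ✓ (not excluded); service 114 days < 1 year (≈365 days) ✗ → not eligible.
Equipment Allowance — status full-time ✗ (requires part-time, seasonal, or temporary) → not eligible.
Profit Sharing Plan — status full-time ✓; service 114 days ≥ 3 months (≈90 days) ✓; site Tampa ✗ (not Lyon, Dayton, or Austin) → not eligible.
Backup Childcare — service 114 days ≥ 45 days ✓; grade Band 2 < Band 3 ✗ → not eligible.
Commuter Stipend — status full-time ✓; service 114 days ≥ 2 months (≈60 days) ✓; age 33 ≥ 21 ✓; grade Band 2 < Band 4 ✗ → not eligible.
Life Insurance — status full-time ✓; service 114 days ≥ 1 month (≈30 days) ✓; grade Band 2 < Band 4 ✗ → not eligible.
Legal Services Plan — status full-time ✓; service 114 days ≥ 12 weeks (≈84 days) ✓; grade Band 2 ≥ Band 2 ✓; age 33 ≥ 25 ✓ → eligible.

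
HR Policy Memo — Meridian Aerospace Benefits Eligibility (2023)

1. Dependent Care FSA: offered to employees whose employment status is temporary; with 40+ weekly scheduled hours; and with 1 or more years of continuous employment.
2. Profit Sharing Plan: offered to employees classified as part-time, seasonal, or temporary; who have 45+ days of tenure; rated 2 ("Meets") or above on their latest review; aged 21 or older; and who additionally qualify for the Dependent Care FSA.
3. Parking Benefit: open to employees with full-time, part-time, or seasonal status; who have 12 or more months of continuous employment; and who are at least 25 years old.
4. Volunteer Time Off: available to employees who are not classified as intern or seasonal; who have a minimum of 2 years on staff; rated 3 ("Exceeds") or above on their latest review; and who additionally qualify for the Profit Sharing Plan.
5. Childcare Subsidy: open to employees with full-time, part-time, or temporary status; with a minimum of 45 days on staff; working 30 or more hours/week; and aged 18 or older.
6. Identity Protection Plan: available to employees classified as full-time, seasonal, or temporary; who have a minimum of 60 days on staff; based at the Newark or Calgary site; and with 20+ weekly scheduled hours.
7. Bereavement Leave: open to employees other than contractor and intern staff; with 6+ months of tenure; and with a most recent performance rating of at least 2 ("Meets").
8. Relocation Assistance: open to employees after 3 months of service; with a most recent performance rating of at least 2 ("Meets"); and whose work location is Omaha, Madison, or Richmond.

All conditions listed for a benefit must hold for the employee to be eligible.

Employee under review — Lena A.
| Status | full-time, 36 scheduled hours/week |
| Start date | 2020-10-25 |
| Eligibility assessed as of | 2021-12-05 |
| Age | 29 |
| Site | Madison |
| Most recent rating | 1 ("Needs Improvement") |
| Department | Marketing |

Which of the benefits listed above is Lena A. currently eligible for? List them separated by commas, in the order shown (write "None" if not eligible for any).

Service from 2020-10-25 to 2021-12-05: 406 days.
Dependent Care FSA — status full-time ✗ (requires temporary) → not eligible.
Profit Sharing Plan — status full-time ✗ (requires part-time, seasonal, or temporary) → not eligible.
Parking Benefit — status full-time ✓; service 406 days ≥ 12 months (≈360 days) ✓; age 29 ≥ 25 ✓ → eligible.
Volunteer Time Off — status full-time ✓ (not excluded); service 406 days < 2 years (≈730 days) ✗ → not eligible.
Childcare Subsidy — status full-time ✓; service 406 days ≥ 45 days ✓; 36 hrs/wk ≥ 30 ✓; age 29 ≥ 18 ✓ → eligible.
Identity Protection Plan — status full-time ✓; service 406 days ≥ 60 days ✓; site Madison ✗ (not Newark or Calgary) → not eligible.
Bereavement Leave — status full-time ✓ (not excluded); service 406 days ≥ 6 months (≈180 days) ✓; rating 1 < 2 ✗ → not eligible.
Relocation Assistance — service 406 days ≥ 3 months (≈90 days) ✓; rating 1 < 2 ✗ → not eligible.

Parking Benefit, Childcare Subsidy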